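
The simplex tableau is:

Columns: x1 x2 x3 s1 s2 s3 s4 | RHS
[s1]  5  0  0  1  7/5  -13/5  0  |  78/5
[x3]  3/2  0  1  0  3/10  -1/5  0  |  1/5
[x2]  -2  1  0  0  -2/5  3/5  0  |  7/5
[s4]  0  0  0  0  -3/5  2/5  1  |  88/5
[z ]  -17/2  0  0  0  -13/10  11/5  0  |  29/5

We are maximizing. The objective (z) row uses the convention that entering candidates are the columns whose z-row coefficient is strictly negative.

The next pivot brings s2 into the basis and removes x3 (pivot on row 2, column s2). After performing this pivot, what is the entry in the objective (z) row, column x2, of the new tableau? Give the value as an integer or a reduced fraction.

0

Pivot element is row 2, column s2: 3/10.
Normalize row 2: new (row 2, x2) = 0/(3/10) = 0.
z-row ← z-row − (-13/10)·(new row 2): 0 − (-13/10)·0 = 0.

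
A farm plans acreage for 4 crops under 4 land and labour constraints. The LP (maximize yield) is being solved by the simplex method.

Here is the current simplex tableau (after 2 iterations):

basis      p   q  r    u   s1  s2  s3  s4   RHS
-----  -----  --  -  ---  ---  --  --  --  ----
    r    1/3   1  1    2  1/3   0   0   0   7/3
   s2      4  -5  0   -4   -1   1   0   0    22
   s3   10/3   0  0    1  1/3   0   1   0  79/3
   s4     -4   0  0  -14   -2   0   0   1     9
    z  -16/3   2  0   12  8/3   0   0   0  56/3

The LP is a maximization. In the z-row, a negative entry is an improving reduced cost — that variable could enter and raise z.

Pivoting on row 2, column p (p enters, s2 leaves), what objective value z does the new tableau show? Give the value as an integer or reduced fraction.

48

Minimum ratio for p: 22/4 = 11/2.
z changes by −(z-row coeff of p)·ratio = −(-16/3)·(11/2) = 88/3.
New z = 56/3 + (88/3) = 48.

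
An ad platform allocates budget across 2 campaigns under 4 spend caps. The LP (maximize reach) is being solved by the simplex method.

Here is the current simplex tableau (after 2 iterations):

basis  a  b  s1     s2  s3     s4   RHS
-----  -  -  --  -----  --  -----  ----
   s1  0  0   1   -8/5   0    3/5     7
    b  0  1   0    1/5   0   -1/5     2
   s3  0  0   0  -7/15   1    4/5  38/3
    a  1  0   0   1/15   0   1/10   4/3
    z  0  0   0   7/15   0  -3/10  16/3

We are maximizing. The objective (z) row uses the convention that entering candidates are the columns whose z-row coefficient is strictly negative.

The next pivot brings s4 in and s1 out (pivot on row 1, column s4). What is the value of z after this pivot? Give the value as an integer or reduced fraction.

Minimum ratio for s4: 7/(3/5) = 35/3.
z changes by −(z-row coeff of s4)·ratio = −(-3/10)·(35/3) = 7/2.
New z = 16/3 + (7/2) = 53/6.

53/6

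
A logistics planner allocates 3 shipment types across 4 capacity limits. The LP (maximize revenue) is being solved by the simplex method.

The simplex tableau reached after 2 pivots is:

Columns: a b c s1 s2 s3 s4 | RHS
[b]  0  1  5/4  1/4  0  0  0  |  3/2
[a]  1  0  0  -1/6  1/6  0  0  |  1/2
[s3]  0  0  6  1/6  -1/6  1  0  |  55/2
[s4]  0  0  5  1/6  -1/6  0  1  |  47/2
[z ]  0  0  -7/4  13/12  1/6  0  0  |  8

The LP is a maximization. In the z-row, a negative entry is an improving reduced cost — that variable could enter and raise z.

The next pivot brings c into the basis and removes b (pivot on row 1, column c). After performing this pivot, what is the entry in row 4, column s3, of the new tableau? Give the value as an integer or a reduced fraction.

Pivot element is row 1, column c: 5/4.
Normalize row 1: new (row 1, s3) = 0/(5/4) = 0.
row 4 ← row 4 − 5·(new row 1): 0 − 5·0 = 0.

0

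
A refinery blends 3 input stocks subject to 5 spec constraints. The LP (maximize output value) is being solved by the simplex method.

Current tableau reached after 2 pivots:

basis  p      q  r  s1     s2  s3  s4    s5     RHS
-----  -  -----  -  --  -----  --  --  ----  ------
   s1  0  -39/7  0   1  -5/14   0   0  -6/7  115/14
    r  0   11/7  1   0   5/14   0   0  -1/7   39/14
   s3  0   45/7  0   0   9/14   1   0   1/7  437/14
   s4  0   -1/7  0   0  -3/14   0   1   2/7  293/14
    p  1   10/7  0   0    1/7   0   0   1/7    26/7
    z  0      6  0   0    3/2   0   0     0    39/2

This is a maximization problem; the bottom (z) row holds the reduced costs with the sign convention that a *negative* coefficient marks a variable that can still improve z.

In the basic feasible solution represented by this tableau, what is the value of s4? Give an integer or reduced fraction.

293/14

s4 is basic (row 4); its value is the RHS of that row: 293/14.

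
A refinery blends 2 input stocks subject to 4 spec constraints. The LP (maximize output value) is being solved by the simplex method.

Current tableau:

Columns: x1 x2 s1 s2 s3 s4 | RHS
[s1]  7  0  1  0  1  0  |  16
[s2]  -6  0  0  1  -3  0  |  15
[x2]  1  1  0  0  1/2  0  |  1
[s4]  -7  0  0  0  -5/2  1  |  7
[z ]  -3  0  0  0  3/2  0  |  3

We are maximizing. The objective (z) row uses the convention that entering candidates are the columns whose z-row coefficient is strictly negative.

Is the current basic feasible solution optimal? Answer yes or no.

Column x1 has objective-row coefficient -3, which is negative; an improving pivot exists, so not yet optimal.

no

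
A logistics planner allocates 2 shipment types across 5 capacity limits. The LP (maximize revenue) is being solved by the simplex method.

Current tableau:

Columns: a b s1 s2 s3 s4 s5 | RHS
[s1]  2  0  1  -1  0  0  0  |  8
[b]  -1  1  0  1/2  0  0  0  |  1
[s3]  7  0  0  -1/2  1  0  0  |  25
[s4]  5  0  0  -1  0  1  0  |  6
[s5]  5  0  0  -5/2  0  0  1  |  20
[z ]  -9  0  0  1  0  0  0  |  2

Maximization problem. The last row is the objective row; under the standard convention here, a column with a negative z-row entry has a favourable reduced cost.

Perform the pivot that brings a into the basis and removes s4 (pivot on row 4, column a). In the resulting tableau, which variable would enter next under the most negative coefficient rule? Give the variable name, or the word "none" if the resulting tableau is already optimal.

Pivot element 5. New z-row = old z-row − (-9)·(row 4/5).
Updated z-row coefficients: a: 0, b: 0, s1: 0, s2: -4/5, s3: 0, s4: 9/5, s5: 0.
The most negative is -4/5 in column s2, so s2 would enter next.

s2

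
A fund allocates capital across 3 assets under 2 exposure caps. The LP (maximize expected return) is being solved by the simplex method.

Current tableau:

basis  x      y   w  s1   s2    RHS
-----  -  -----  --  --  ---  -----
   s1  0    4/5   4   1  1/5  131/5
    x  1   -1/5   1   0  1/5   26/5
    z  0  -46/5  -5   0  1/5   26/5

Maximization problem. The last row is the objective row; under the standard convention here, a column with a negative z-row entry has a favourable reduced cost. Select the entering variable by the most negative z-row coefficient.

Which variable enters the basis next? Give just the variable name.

Objective-row coefficients: x: 0, y: -46/5, w: -5, s1: 0, s2: 1/5.
The most negative is -46/5 in column y, so y enters.

y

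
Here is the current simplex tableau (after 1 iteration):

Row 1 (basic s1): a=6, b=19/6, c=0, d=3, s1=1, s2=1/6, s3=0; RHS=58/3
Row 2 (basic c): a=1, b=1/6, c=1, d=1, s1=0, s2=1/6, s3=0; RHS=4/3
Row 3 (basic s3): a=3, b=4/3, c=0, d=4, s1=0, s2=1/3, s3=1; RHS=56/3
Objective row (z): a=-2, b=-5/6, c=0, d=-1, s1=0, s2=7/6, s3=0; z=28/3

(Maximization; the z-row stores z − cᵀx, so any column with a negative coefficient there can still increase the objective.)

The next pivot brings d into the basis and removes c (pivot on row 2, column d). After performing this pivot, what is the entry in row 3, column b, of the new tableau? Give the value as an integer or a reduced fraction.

2/3

Pivot element is row 2, column d: 1.
Normalize row 2: new (row 2, b) = (1/6)/1 = 1/6.
row 3 ← row 3 − 4·(new row 2): 4/3 − 4·(1/6) = 2/3.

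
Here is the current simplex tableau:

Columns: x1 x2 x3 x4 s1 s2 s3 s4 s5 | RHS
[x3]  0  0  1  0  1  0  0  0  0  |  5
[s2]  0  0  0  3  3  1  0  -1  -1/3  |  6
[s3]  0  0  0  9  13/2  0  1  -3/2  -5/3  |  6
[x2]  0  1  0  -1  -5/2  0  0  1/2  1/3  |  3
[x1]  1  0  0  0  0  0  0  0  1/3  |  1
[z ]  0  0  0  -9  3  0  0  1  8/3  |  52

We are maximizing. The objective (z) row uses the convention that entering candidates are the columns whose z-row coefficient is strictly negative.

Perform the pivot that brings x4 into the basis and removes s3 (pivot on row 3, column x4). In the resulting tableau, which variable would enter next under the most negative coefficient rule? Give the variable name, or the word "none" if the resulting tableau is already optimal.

Pivot element 9. New z-row = old z-row − (-9)·(row 3/9).
Updated z-row coefficients: x1: 0, x2: 0, x3: 0, x4: 0, s1: 19/2, s2: 0, s3: 1, s4: -1/2, s5: 1.
The most negative is -1/2 in column s4, so s4 would enter next.

s4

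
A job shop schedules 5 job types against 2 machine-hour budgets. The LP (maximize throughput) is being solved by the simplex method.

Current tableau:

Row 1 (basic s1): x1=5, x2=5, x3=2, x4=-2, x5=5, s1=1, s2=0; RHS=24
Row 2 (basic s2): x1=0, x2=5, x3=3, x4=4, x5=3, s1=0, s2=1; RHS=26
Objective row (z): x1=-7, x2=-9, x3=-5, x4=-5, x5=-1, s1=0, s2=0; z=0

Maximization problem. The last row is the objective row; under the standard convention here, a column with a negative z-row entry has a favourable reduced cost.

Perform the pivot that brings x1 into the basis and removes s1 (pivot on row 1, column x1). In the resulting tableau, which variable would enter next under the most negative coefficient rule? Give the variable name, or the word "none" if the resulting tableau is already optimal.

Pivot element 5. New z-row = old z-row − (-7)·(row 1/5).
Updated z-row coefficients: x1: 0, x2: -2, x3: -11/5, x4: -39/5, x5: 6, s1: 7/5, s2: 0.
The most negative is -39/5 in column x4, so x4 would enter next.

x4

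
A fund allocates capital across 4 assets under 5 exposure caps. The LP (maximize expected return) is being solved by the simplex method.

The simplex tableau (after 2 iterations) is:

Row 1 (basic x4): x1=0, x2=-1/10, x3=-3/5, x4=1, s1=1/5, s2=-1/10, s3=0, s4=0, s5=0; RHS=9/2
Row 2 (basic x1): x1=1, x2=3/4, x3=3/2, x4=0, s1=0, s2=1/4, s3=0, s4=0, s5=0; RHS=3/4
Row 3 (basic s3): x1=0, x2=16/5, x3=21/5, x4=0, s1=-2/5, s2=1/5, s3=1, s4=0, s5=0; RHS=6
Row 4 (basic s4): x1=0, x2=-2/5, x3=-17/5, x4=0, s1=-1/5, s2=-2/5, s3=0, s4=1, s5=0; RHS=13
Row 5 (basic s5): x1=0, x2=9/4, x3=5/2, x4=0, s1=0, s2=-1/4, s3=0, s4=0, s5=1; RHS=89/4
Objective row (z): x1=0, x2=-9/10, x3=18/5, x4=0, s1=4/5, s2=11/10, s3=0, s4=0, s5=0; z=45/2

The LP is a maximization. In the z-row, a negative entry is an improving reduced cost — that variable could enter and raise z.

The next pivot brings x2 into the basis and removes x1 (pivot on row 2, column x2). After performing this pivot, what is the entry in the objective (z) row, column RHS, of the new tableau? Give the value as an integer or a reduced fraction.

Pivot element is row 2, column x2: 3/4.
Normalize row 2: new (row 2, RHS) = (3/4)/(3/4) = 1.
z-row ← z-row − (-9/10)·(new row 2): 45/2 − (-9/10)·1 = 117/5.

117/5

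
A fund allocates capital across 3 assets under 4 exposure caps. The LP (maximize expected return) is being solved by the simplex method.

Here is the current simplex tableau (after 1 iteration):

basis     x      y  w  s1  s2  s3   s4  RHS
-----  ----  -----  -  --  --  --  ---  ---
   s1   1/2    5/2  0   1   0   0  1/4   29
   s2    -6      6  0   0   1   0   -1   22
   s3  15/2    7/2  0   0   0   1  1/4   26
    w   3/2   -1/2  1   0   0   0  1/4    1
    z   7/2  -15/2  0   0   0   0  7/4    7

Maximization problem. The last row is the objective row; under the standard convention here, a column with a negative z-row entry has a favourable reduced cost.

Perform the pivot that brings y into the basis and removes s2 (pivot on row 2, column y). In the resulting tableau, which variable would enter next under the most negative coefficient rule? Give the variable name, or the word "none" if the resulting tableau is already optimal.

Pivot element 6. New z-row = old z-row − (-15/2)·(row 2/6).
Updated z-row coefficients: x: -4, y: 0, w: 0, s1: 0, s2: 5/4, s3: 0, s4: 1/2.
The most negative is -4 in column x, so x would enter next.

x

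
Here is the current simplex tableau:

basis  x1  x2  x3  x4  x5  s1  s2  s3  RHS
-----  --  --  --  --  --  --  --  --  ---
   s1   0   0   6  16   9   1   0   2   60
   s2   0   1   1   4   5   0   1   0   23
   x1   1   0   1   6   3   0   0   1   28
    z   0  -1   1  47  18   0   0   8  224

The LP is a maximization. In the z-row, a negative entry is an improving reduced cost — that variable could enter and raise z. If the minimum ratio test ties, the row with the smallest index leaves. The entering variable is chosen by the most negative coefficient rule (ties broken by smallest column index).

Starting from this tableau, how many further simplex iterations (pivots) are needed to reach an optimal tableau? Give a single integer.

pivot: x2 in, s2 out → z = 247
No improving column remains; optimal.

1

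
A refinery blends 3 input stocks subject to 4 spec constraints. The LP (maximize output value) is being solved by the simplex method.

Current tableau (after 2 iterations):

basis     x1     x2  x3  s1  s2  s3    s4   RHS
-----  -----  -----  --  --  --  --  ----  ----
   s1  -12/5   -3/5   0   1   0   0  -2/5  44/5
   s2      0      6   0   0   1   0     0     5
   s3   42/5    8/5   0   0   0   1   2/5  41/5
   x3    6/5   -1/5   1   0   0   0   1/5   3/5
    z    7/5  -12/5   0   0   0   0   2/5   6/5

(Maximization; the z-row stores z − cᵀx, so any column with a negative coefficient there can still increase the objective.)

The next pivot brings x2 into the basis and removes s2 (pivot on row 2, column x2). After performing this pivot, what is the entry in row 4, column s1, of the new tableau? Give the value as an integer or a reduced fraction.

0

Pivot element is row 2, column x2: 6.
Normalize row 2: new (row 2, s1) = 0/6 = 0.
row 4 ← row 4 − (-1/5)·(new row 2): 0 − (-1/5)·0 = 0.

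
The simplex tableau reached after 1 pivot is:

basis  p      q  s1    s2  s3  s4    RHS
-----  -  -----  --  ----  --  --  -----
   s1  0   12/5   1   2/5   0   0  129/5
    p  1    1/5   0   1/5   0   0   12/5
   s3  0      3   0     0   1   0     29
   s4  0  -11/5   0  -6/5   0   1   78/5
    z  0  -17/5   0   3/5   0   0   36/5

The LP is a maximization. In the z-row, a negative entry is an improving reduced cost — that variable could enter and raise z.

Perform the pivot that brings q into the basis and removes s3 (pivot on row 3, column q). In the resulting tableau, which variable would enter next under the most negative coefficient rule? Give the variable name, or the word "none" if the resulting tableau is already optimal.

none

Pivot element 3. New z-row = old z-row − (-17/5)·(row 3/3).
Updated z-row coefficients: p: 0, q: 0, s1: 0, s2: 3/5, s3: 17/15, s4: 0.
No coefficient is strictly negative; the tableau after this pivot is optimal.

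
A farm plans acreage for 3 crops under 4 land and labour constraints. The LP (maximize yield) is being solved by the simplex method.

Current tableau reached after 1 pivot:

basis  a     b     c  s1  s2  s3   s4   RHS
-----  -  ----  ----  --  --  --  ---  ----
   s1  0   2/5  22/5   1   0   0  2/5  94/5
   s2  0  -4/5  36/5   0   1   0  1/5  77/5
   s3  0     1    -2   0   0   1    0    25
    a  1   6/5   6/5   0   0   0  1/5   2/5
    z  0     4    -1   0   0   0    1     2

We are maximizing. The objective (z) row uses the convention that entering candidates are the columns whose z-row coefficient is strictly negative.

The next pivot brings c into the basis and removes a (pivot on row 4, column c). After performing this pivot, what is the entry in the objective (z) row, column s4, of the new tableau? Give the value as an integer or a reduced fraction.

Pivot element is row 4, column c: 6/5.
Normalize row 4: new (row 4, s4) = (1/5)/(6/5) = 1/6.
z-row ← z-row − (-1)·(new row 4): 1 − (-1)·(1/6) = 7/6.

7/6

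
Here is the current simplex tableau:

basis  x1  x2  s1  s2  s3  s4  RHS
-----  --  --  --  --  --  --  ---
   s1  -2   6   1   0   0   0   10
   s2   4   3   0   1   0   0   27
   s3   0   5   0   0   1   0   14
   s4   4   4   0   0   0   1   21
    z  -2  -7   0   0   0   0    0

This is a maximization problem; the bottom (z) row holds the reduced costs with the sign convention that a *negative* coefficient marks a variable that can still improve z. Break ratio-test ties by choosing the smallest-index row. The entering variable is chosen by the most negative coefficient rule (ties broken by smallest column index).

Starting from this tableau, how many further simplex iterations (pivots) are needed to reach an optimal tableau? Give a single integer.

2

pivot: x2 in, s1 out → z = 35/3
pivot: x1 in, s4 out → z = 373/16
No improving column remains; optimal.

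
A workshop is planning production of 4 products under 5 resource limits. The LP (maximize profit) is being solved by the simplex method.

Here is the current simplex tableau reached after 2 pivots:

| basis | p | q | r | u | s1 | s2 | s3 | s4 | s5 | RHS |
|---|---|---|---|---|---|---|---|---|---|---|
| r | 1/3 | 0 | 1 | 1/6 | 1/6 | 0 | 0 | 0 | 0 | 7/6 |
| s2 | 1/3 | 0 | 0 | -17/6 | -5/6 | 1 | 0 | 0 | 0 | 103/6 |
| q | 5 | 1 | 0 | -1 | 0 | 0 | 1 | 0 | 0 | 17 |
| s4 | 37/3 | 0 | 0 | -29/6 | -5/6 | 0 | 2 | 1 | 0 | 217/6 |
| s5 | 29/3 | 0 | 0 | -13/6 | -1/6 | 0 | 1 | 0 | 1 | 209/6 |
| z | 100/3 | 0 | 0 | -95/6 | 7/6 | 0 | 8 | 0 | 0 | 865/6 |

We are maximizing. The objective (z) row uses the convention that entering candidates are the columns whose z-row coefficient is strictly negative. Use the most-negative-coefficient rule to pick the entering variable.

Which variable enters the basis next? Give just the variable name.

Objective-row coefficients: p: 100/3, q: 0, r: 0, u: -95/6, s1: 7/6, s2: 0, s3: 8, s4: 0, s5: 0.
The most negative is -95/6 in column u, so u enters.

u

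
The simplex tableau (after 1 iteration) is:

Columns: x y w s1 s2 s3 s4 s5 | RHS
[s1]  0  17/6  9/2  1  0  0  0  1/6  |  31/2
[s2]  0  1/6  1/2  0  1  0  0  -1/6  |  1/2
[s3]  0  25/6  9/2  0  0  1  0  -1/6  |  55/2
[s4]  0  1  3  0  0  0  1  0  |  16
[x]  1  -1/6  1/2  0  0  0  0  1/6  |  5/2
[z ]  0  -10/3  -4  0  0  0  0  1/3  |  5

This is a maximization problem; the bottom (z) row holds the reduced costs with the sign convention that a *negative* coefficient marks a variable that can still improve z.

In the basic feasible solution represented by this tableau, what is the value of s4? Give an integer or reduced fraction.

16

s4 is basic (row 4); its value is the RHS of that row: 16.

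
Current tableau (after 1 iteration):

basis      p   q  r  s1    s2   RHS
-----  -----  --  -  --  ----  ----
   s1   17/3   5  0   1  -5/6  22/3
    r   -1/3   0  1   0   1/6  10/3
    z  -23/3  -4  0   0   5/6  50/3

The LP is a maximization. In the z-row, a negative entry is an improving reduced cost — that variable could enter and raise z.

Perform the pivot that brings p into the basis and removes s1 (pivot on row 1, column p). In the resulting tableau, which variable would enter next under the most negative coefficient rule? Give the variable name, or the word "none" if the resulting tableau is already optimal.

Pivot element 17/3. New z-row = old z-row − (-23/3)·(row 1/(17/3)).
Updated z-row coefficients: p: 0, q: 47/17, r: 0, s1: 23/17, s2: -5/17.
The most negative is -5/17 in column s2, so s2 would enter next.

s2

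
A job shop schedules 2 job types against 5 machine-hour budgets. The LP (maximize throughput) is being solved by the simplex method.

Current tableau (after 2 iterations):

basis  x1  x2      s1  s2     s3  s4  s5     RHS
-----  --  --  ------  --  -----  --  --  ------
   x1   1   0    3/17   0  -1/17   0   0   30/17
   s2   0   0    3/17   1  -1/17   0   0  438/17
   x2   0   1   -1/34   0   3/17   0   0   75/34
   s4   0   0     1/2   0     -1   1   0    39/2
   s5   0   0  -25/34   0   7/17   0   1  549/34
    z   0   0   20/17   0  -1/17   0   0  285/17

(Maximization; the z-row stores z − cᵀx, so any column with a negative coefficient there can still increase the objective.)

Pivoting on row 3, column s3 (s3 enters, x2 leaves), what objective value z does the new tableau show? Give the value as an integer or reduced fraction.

35/2

Minimum ratio for s3: (75/34)/(3/17) = 25/2.
z changes by −(z-row coeff of s3)·ratio = −(-1/17)·(25/2) = 25/34.
New z = 285/17 + (25/34) = 35/2.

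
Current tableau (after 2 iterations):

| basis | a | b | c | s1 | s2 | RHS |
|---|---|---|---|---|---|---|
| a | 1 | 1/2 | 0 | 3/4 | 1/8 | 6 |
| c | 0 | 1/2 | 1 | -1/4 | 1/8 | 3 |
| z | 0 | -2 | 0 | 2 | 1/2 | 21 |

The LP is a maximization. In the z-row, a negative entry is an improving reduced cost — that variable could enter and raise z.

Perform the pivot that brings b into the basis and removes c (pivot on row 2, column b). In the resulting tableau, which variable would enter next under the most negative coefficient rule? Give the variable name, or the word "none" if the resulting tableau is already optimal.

Pivot element 1/2. New z-row = old z-row − (-2)·(row 2/(1/2)).
Updated z-row coefficients: a: 0, b: 0, c: 4, s1: 1, s2: 1.
No coefficient is strictly negative; the tableau after this pivot is optimal.

none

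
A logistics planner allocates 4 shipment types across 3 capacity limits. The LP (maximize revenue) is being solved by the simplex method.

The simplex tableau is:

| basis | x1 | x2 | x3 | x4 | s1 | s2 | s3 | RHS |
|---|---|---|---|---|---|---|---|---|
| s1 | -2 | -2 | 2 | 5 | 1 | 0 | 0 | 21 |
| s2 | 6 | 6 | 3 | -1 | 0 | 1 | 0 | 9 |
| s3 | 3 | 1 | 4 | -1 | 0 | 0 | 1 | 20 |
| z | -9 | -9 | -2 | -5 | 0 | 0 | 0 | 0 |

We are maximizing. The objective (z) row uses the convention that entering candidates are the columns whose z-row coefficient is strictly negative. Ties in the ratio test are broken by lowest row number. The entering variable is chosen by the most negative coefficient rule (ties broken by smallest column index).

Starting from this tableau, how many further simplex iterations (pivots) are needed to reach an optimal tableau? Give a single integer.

2

pivot: x1 in, s2 out → z = 27/2
pivot: x4 in, s1 out → z = 657/14
No improving column remains; optimal.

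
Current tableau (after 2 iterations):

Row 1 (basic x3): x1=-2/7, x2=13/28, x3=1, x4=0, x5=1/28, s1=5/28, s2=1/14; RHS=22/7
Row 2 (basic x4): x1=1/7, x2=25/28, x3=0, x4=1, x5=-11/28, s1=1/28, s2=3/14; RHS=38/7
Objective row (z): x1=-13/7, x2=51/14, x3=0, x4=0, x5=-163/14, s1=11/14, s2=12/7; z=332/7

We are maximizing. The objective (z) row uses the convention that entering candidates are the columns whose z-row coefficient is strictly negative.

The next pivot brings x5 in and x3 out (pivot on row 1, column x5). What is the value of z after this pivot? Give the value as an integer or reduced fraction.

1072

Minimum ratio for x5: (22/7)/(1/28) = 88.
z changes by −(z-row coeff of x5)·ratio = −(-163/14)·88 = 7172/7.
New z = 332/7 + (7172/7) = 1072.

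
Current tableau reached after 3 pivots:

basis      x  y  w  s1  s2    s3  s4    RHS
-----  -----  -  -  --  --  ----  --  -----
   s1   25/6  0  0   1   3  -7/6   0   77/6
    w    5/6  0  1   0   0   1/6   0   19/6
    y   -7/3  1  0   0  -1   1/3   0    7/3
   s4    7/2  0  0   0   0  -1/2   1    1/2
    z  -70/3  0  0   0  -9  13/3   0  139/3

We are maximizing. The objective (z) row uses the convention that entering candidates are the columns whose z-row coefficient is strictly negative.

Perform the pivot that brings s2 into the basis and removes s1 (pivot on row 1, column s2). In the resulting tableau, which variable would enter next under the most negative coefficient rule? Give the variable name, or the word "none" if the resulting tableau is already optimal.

x

Pivot element 3. New z-row = old z-row − (-9)·(row 1/3).
Updated z-row coefficients: x: -65/6, y: 0, w: 0, s1: 3, s2: 0, s3: 5/6, s4: 0.
The most negative is -65/6 in column x, so x would enter next.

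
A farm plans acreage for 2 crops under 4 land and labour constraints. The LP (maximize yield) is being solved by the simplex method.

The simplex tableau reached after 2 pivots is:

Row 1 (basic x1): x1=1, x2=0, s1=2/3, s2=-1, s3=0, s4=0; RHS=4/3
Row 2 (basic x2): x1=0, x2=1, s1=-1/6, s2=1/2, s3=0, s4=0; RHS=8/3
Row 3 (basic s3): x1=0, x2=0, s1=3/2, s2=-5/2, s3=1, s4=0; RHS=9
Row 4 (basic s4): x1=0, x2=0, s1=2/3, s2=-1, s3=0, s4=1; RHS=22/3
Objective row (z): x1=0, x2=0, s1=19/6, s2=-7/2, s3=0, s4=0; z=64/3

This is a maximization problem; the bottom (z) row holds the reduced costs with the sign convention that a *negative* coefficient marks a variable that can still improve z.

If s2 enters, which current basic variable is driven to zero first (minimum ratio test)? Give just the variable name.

x2

Ratios: row 1 (x1): entry -1 ≤ 0, skip; row 2 (x2): (8/3)/(1/2) = 16/3; row 3 (s3): entry -5/2 ≤ 0, skip; row 4 (s4): entry -1 ≤ 0, skip.
Minimum ratio 16/3 is in the x2 row, so x2 leaves.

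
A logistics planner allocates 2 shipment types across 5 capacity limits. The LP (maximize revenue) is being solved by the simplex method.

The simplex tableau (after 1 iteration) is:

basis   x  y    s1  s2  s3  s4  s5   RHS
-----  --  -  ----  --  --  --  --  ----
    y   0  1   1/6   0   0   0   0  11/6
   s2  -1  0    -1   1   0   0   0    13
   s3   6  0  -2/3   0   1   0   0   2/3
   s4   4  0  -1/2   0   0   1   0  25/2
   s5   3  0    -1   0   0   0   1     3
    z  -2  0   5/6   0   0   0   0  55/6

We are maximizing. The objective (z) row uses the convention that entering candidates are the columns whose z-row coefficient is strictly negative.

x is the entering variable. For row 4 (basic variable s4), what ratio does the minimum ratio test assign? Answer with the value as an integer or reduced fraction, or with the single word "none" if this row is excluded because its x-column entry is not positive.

25/8

Ratio = RHS / (x entry) = (25/2) / 4 = 25/8.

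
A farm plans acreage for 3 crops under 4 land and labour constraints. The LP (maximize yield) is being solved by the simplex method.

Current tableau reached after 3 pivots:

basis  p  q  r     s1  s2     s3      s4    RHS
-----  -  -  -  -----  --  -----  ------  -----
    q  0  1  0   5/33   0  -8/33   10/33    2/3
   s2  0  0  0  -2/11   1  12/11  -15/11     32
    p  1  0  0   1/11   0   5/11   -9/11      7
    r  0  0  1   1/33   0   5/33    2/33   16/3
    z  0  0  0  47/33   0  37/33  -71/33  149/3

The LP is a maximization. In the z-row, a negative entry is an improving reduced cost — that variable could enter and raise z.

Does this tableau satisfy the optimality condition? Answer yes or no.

no

Column s4 has objective-row coefficient -71/33, which is negative; an improving pivot exists, so not yet optimal.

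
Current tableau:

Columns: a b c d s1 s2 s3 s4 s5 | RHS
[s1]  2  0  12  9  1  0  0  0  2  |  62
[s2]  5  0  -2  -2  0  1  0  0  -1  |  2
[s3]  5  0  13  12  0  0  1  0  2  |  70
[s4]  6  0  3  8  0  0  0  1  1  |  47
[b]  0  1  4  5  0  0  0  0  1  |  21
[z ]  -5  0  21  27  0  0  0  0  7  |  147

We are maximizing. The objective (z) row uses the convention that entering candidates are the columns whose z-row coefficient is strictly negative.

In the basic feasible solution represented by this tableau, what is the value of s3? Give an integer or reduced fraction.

s3 is basic (row 3); its value is the RHS of that row: 70.

70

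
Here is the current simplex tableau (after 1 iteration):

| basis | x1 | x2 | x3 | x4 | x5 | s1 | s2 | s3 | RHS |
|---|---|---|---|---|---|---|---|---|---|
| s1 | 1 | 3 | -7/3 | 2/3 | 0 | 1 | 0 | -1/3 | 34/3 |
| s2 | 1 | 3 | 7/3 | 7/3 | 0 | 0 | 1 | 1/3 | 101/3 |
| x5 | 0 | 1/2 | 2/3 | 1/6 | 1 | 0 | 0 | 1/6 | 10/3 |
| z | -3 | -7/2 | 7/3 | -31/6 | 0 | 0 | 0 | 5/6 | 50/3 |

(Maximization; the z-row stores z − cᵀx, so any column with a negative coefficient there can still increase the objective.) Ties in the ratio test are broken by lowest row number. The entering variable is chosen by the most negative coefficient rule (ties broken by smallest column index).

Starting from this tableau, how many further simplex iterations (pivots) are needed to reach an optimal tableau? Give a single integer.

pivot: x4 in, s2 out → z = 1277/14
pivot: x1 in, s1 out → z = 931/10
No improving column remains; optimal.

2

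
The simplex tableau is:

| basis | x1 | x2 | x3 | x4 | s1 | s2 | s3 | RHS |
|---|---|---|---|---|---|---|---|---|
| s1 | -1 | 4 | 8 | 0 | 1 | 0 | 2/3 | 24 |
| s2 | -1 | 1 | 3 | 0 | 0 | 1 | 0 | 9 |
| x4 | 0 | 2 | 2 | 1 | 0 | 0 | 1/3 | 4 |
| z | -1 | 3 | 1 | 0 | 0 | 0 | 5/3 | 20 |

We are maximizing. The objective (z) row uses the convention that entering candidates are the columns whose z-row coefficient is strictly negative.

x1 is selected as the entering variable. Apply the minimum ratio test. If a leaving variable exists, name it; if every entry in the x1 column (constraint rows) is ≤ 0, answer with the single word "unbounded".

unbounded

x1-column entries: row 1: -1, row 2: -1, row 3: 0. All ≤ 0, so x1 can increase without bound; the LP is unbounded in this direction.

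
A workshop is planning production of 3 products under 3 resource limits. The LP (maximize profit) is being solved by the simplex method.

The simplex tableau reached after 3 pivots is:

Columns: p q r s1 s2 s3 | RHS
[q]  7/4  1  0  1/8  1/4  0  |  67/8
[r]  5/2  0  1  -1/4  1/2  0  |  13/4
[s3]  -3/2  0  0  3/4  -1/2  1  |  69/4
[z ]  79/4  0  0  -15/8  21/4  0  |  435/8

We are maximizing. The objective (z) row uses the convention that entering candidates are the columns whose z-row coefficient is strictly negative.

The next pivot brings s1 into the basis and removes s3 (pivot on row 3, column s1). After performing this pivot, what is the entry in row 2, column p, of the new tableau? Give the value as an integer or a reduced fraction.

Pivot element is row 3, column s1: 3/4.
Normalize row 3: new (row 3, p) = (-3/2)/(3/4) = -2.
row 2 ← row 2 − (-1/4)·(new row 3): 5/2 − (-1/4)·(-2) = 2.

2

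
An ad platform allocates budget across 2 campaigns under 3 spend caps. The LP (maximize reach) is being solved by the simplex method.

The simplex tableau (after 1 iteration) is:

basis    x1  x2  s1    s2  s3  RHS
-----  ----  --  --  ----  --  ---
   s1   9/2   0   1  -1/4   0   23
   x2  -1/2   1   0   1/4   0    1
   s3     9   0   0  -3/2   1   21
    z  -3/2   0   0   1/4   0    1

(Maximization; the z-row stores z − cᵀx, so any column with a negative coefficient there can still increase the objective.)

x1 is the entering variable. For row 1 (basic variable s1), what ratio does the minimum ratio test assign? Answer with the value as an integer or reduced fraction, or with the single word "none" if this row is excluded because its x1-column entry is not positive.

Ratio = RHS / (x1 entry) = 23 / (9/2) = 46/9.

46/9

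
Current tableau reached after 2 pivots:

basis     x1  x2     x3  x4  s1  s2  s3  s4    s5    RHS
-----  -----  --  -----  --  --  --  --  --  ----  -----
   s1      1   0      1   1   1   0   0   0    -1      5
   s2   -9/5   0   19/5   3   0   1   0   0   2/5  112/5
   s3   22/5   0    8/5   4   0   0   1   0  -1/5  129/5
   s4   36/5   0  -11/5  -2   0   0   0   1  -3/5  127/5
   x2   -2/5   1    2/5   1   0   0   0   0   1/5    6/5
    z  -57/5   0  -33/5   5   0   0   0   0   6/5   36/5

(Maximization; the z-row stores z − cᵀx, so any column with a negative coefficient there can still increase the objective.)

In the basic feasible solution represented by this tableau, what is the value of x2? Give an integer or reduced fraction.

x2 is basic (row 5); its value is the RHS of that row: 6/5.

6/5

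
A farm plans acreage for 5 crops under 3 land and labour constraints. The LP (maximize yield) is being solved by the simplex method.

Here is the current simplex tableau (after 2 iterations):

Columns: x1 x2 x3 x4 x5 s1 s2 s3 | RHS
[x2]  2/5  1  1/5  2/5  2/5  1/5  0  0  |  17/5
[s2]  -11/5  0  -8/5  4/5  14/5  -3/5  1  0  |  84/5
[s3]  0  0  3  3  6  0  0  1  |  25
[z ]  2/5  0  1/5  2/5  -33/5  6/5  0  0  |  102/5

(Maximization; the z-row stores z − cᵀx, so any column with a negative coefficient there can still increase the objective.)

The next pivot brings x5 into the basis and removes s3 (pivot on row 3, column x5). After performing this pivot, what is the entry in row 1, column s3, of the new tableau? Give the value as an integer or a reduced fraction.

Pivot element is row 3, column x5: 6.
Normalize row 3: new (row 3, s3) = 1/6 = 1/6.
row 1 ← row 1 − (2/5)·(new row 3): 0 − (2/5)·(1/6) = -1/15.

-1/15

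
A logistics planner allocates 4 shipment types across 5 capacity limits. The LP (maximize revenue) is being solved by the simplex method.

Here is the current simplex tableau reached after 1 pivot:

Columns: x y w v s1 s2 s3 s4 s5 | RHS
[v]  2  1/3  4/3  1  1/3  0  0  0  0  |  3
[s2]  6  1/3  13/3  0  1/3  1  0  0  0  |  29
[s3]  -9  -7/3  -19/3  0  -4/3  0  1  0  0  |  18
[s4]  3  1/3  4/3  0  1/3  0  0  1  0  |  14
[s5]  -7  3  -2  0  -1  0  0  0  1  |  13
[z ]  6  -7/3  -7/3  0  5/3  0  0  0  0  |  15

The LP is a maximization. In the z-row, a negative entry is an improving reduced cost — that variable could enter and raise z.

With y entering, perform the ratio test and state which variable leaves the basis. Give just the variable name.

Ratios: row 1 (v): 3/(1/3) = 9; row 2 (s2): 29/(1/3) = 87; row 3 (s3): entry -7/3 ≤ 0, skip; row 4 (s4): 14/(1/3) = 42; row 5 (s5): 13/3 = 13/3.
Minimum ratio 13/3 is in the s5 row, so s5 leaves.

s5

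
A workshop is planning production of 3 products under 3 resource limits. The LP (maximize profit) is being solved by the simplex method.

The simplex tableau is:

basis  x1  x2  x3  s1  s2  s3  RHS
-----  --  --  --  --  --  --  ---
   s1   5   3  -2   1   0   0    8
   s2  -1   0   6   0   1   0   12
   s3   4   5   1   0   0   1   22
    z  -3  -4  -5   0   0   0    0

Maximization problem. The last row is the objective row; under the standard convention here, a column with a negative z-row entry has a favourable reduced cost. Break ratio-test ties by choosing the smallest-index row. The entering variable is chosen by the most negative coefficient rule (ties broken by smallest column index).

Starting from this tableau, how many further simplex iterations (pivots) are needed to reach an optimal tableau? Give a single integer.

2

pivot: x3 in, s2 out → z = 10
pivot: x2 in, s1 out → z = 26
No improving column remains; optimal.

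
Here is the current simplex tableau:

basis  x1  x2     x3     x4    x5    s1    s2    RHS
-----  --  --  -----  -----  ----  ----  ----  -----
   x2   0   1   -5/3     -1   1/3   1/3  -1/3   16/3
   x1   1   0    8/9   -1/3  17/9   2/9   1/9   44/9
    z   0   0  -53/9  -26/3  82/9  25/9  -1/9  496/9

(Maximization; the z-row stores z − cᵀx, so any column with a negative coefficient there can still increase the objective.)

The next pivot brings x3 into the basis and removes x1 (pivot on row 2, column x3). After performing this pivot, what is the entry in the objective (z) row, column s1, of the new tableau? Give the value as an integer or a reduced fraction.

17/4

Pivot element is row 2, column x3: 8/9.
Normalize row 2: new (row 2, s1) = (2/9)/(8/9) = 1/4.
z-row ← z-row − (-53/9)·(new row 2): 25/9 − (-53/9)·(1/4) = 17/4.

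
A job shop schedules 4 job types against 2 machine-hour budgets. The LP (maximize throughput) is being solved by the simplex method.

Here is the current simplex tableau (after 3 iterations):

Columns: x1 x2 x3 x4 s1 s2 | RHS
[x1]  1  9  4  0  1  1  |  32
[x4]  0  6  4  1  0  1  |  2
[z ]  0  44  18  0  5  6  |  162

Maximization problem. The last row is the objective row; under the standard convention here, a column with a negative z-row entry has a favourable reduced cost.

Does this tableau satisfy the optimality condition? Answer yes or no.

No objective-row coefficient is strictly negative, so no entering variable exists; the tableau is optimal.

yes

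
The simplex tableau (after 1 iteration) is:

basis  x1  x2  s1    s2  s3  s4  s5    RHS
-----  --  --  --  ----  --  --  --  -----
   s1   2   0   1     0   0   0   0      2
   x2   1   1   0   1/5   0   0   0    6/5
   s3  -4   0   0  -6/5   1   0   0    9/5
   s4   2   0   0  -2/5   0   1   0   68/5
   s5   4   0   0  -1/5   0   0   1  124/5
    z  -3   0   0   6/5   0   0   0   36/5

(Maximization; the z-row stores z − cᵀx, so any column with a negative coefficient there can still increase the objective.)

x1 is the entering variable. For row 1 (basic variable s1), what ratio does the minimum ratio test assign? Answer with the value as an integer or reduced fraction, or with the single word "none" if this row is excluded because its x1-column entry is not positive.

Ratio = RHS / (x1 entry) = 2 / 2 = 1.

1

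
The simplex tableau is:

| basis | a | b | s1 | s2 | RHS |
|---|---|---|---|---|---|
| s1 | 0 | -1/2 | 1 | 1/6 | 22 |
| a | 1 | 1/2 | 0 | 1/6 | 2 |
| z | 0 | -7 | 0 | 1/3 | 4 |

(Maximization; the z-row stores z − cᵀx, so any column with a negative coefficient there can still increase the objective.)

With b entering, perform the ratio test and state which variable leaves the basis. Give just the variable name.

a

Ratios: row 1 (s1): entry -1/2 ≤ 0, skip; row 2 (a): 2/(1/2) = 4.
Minimum ratio 4 is in the a row, so a leaves.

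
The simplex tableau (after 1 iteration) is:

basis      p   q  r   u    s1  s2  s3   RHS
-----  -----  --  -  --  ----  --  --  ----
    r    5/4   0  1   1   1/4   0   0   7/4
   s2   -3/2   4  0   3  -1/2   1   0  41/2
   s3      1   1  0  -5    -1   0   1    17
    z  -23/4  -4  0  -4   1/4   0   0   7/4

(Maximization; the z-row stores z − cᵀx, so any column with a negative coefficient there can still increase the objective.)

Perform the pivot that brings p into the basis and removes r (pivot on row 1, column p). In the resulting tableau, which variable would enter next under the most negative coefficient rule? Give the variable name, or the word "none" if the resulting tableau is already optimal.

q

Pivot element 5/4. New z-row = old z-row − (-23/4)·(row 1/(5/4)).
Updated z-row coefficients: p: 0, q: -4, r: 23/5, u: 3/5, s1: 7/5, s2: 0, s3: 0.
The most negative is -4 in column q, so q would enter next.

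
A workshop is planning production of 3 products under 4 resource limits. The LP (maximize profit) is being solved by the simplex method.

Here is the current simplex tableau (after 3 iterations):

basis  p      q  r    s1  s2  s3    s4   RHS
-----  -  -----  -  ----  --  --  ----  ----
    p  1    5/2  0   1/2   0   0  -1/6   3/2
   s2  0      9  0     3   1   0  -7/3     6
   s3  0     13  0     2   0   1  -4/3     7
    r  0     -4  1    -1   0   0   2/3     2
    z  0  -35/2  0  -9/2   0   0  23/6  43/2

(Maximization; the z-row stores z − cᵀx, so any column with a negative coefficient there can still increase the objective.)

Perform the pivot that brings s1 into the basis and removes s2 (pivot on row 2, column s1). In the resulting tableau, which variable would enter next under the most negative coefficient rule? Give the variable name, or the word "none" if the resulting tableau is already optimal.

q

Pivot element 3. New z-row = old z-row − (-9/2)·(row 2/3).
Updated z-row coefficients: p: 0, q: -4, r: 0, s1: 0, s2: 3/2, s3: 0, s4: 1/3.
The most negative is -4 in column q, so q would enter next.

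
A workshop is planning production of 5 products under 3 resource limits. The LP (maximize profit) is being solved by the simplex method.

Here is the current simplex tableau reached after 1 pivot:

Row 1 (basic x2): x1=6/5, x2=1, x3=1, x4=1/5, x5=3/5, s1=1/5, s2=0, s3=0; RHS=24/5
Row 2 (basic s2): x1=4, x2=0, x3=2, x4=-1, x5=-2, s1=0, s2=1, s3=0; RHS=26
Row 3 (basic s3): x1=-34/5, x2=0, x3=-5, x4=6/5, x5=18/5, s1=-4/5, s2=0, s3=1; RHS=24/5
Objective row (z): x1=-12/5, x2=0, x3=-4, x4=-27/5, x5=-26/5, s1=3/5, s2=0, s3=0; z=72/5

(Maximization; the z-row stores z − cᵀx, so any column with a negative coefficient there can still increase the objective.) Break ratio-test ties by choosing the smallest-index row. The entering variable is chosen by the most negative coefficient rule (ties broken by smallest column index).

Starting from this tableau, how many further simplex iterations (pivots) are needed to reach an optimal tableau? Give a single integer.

pivot: x4 in, s3 out → z = 36
pivot: x1 in, x2 out → z = 648/7
pivot: x3 in, x1 out → z = 1032/11
No improving column remains; optimal.

3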